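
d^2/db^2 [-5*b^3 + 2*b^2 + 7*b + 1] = 4 - 30*b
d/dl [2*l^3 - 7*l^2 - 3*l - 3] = 6*l^2 - 14*l - 3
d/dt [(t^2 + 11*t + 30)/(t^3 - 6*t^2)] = (-t^3 - 22*t^2 - 24*t + 360)/(t^3*(t^2 - 12*t + 36))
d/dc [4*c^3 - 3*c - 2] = 12*c^2 - 3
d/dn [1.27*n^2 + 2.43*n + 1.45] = 2.54*n + 2.43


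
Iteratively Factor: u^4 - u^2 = (u + 1)*(u^3 - u^2) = (u - 1)*(u + 1)*(u^2) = u*(u - 1)*(u + 1)*(u)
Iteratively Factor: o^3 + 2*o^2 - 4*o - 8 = (o - 2)*(o^2 + 4*o + 4) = (o - 2)*(o + 2)*(o + 2)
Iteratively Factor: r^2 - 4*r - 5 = (r - 5)*(r + 1)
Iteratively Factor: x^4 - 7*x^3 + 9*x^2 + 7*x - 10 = (x + 1)*(x^3 - 8*x^2 + 17*x - 10) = (x - 2)*(x + 1)*(x^2 - 6*x + 5) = (x - 2)*(x - 1)*(x + 1)*(x - 5)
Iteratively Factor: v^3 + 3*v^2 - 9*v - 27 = (v + 3)*(v^2 - 9) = (v + 3)^2*(v - 3)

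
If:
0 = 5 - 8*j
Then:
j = 5/8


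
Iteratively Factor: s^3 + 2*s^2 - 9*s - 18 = (s + 2)*(s^2 - 9) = (s - 3)*(s + 2)*(s + 3)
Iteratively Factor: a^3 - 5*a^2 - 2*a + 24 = (a - 3)*(a^2 - 2*a - 8) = (a - 4)*(a - 3)*(a + 2)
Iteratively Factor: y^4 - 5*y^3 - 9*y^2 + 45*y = (y)*(y^3 - 5*y^2 - 9*y + 45) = y*(y - 3)*(y^2 - 2*y - 15) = y*(y - 3)*(y + 3)*(y - 5)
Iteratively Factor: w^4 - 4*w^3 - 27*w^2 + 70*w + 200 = (w - 5)*(w^3 + w^2 - 22*w - 40) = (w - 5)*(w + 4)*(w^2 - 3*w - 10) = (w - 5)*(w + 2)*(w + 4)*(w - 5)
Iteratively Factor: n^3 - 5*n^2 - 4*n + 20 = (n - 2)*(n^2 - 3*n - 10) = (n - 5)*(n - 2)*(n + 2)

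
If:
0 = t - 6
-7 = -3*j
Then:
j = 7/3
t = 6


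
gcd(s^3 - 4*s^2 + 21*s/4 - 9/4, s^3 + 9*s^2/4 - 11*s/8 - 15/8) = s - 1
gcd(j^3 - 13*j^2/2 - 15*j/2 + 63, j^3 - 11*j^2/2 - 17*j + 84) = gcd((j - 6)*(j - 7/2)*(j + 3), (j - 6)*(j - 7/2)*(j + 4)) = j^2 - 19*j/2 + 21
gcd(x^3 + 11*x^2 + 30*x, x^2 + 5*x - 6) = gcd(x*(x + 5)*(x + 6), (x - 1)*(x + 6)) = x + 6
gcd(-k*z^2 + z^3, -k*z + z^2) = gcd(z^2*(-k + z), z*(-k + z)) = -k*z + z^2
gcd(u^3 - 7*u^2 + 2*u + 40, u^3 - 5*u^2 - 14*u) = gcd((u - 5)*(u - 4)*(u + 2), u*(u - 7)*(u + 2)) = u + 2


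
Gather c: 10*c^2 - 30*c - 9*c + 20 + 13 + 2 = 10*c^2 - 39*c + 35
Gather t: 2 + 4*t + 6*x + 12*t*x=t*(12*x + 4) + 6*x + 2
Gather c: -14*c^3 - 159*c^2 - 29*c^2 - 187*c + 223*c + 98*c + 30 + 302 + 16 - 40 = -14*c^3 - 188*c^2 + 134*c + 308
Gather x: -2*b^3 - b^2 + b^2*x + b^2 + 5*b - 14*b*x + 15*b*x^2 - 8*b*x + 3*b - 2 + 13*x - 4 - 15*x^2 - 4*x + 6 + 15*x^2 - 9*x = -2*b^3 + 15*b*x^2 + 8*b + x*(b^2 - 22*b)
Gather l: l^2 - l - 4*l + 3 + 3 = l^2 - 5*l + 6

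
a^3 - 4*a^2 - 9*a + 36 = (a - 4)*(a - 3)*(a + 3)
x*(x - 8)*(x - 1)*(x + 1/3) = x^4 - 26*x^3/3 + 5*x^2 + 8*x/3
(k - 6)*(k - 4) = k^2 - 10*k + 24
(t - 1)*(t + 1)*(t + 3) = t^3 + 3*t^2 - t - 3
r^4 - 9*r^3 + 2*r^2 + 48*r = r*(r - 8)*(r - 3)*(r + 2)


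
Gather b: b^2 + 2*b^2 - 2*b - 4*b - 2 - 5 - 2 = 3*b^2 - 6*b - 9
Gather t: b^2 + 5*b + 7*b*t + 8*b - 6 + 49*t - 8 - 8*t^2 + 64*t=b^2 + 13*b - 8*t^2 + t*(7*b + 113) - 14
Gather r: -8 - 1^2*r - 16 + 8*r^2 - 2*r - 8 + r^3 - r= r^3 + 8*r^2 - 4*r - 32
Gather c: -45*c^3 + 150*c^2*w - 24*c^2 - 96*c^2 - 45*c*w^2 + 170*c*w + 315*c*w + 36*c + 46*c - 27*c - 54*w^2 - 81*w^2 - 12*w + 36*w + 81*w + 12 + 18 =-45*c^3 + c^2*(150*w - 120) + c*(-45*w^2 + 485*w + 55) - 135*w^2 + 105*w + 30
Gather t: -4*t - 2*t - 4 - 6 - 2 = -6*t - 12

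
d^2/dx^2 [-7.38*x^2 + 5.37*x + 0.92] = -14.7600000000000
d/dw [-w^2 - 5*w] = -2*w - 5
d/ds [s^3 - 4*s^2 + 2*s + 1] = 3*s^2 - 8*s + 2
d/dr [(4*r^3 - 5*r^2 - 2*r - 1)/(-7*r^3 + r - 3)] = (-35*r^4 - 20*r^3 - 62*r^2 + 30*r + 7)/(49*r^6 - 14*r^4 + 42*r^3 + r^2 - 6*r + 9)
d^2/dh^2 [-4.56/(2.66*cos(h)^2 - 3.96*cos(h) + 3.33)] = (129.058944*(1 - cos(h)^2)^2 - 144.099648*cos(h)^3 - 25.528704*cos(h)^2 + 348.331104*cos(h) - 191.292)/(2.66*cos(h)^2 - 3.96*cos(h) + 3.33)^3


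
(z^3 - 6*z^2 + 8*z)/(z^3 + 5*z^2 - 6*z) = (z^2 - 6*z + 8)/(z^2 + 5*z - 6)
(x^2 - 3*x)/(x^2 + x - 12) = x/(x + 4)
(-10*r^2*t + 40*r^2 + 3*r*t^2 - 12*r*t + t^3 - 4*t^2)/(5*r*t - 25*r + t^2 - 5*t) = (-2*r*t + 8*r + t^2 - 4*t)/(t - 5)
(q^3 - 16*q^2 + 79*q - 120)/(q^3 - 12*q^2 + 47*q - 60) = (q - 8)/(q - 4)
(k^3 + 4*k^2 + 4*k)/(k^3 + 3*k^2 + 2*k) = (k + 2)/(k + 1)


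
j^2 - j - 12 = (j - 4)*(j + 3)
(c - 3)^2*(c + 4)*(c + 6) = c^4 + 4*c^3 - 27*c^2 - 54*c + 216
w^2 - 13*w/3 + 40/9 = (w - 8/3)*(w - 5/3)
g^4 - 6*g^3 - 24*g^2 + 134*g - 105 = (g - 7)*(g - 3)*(g - 1)*(g + 5)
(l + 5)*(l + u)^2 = l^3 + 2*l^2*u + 5*l^2 + l*u^2 + 10*l*u + 5*u^2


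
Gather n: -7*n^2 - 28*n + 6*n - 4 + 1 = -7*n^2 - 22*n - 3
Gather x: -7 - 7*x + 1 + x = -6*x - 6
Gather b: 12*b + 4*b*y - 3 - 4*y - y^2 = b*(4*y + 12) - y^2 - 4*y - 3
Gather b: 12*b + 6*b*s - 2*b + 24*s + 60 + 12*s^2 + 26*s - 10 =b*(6*s + 10) + 12*s^2 + 50*s + 50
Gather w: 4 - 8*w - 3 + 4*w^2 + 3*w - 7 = 4*w^2 - 5*w - 6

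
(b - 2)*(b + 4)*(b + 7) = b^3 + 9*b^2 + 6*b - 56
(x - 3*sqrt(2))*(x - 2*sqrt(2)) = x^2 - 5*sqrt(2)*x + 12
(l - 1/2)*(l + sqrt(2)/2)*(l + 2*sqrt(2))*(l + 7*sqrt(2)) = l^4 - l^3/2 + 19*sqrt(2)*l^3/2 - 19*sqrt(2)*l^2/4 + 37*l^2 - 37*l/2 + 14*sqrt(2)*l - 7*sqrt(2)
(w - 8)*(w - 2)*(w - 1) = w^3 - 11*w^2 + 26*w - 16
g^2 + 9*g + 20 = (g + 4)*(g + 5)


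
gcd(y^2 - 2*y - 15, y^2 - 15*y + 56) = 1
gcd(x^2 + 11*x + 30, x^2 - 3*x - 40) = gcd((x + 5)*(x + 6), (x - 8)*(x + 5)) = x + 5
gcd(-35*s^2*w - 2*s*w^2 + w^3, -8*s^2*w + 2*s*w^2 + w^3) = w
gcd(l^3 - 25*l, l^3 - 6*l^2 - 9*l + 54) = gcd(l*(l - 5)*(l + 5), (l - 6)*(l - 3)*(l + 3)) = 1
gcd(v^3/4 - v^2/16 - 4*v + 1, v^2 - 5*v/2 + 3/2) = 1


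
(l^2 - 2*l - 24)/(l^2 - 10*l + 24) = (l + 4)/(l - 4)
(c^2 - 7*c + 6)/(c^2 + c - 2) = (c - 6)/(c + 2)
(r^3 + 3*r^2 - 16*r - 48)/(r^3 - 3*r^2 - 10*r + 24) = (r + 4)/(r - 2)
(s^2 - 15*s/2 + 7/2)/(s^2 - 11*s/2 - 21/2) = (2*s - 1)/(2*s + 3)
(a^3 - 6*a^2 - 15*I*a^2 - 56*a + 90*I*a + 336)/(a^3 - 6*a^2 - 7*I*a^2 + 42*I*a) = (a - 8*I)/a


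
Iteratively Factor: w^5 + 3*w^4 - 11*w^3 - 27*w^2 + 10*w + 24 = (w + 4)*(w^4 - w^3 - 7*w^2 + w + 6) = (w + 2)*(w + 4)*(w^3 - 3*w^2 - w + 3) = (w - 3)*(w + 2)*(w + 4)*(w^2 - 1) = (w - 3)*(w - 1)*(w + 2)*(w + 4)*(w + 1)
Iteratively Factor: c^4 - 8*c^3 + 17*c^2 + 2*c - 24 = (c - 4)*(c^3 - 4*c^2 + c + 6) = (c - 4)*(c - 3)*(c^2 - c - 2) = (c - 4)*(c - 3)*(c + 1)*(c - 2)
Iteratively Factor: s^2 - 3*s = (s)*(s - 3)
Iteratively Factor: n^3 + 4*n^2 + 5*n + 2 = (n + 1)*(n^2 + 3*n + 2) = (n + 1)*(n + 2)*(n + 1)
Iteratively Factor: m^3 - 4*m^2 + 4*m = (m)*(m^2 - 4*m + 4) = m*(m - 2)*(m - 2)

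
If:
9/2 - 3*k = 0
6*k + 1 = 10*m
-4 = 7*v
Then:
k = 3/2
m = 1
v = -4/7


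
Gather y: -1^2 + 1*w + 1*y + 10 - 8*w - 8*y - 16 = -7*w - 7*y - 7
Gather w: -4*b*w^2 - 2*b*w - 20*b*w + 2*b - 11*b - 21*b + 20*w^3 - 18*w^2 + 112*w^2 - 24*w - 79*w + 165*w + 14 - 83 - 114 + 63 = -30*b + 20*w^3 + w^2*(94 - 4*b) + w*(62 - 22*b) - 120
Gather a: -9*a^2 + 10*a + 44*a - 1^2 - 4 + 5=-9*a^2 + 54*a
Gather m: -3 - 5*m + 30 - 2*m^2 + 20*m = -2*m^2 + 15*m + 27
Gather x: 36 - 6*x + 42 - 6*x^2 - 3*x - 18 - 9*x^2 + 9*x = 60 - 15*x^2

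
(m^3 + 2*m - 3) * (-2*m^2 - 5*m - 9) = -2*m^5 - 5*m^4 - 13*m^3 - 4*m^2 - 3*m + 27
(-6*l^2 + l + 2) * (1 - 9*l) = 54*l^3 - 15*l^2 - 17*l + 2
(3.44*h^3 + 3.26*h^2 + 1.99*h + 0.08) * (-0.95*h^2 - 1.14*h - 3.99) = -3.268*h^5 - 7.0186*h^4 - 19.3325*h^3 - 15.352*h^2 - 8.0313*h - 0.3192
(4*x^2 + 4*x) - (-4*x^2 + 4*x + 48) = 8*x^2 - 48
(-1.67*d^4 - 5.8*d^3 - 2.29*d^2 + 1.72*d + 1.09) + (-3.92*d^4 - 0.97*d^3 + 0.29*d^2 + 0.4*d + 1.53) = -5.59*d^4 - 6.77*d^3 - 2.0*d^2 + 2.12*d + 2.62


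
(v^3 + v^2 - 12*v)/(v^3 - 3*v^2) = (v + 4)/v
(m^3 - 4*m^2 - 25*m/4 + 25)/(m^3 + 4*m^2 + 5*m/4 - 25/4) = (2*m^2 - 13*m + 20)/(2*m^2 + 3*m - 5)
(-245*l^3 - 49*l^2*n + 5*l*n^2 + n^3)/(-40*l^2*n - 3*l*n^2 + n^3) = (49*l^2 - n^2)/(n*(8*l - n))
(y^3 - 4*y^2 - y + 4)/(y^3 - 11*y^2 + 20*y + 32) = (y - 1)/(y - 8)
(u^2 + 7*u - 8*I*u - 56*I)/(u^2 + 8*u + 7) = (u - 8*I)/(u + 1)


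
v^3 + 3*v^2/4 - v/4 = v*(v - 1/4)*(v + 1)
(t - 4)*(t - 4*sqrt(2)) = t^2 - 4*sqrt(2)*t - 4*t + 16*sqrt(2)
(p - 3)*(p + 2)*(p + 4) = p^3 + 3*p^2 - 10*p - 24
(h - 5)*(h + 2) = h^2 - 3*h - 10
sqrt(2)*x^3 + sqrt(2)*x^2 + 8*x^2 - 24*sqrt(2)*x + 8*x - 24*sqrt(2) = (x - 2*sqrt(2))*(x + 6*sqrt(2))*(sqrt(2)*x + sqrt(2))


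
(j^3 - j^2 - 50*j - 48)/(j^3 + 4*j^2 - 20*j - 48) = (j^2 - 7*j - 8)/(j^2 - 2*j - 8)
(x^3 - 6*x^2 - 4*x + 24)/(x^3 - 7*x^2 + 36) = (x - 2)/(x - 3)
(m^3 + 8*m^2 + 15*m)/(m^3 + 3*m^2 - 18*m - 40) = m*(m + 3)/(m^2 - 2*m - 8)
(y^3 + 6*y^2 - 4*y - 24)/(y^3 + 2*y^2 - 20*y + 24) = (y + 2)/(y - 2)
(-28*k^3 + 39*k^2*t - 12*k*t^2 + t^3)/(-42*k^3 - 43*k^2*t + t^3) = (4*k^2 - 5*k*t + t^2)/(6*k^2 + 7*k*t + t^2)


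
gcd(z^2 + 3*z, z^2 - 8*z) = z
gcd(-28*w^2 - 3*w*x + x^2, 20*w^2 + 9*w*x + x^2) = 4*w + x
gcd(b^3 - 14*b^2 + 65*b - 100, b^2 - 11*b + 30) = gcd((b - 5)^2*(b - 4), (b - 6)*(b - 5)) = b - 5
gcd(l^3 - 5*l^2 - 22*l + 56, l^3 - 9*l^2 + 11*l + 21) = l - 7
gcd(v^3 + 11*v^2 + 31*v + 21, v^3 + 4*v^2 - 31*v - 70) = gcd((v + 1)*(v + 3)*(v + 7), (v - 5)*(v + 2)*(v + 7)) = v + 7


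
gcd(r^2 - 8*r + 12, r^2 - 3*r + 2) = r - 2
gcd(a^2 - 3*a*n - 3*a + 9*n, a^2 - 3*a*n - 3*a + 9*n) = a^2 - 3*a*n - 3*a + 9*n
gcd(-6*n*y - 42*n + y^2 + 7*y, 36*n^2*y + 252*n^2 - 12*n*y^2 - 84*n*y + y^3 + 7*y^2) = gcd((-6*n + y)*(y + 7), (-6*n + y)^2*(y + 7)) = -6*n*y - 42*n + y^2 + 7*y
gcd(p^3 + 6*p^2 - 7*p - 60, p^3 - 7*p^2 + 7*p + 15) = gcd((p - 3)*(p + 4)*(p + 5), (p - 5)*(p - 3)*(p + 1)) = p - 3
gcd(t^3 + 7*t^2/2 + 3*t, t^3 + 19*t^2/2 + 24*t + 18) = t^2 + 7*t/2 + 3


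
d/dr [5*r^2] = 10*r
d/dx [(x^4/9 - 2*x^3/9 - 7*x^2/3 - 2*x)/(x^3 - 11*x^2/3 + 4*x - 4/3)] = (3*x^6 - 22*x^5 + 121*x^4 + 44*x^3 - 426*x^2 + 168*x + 72)/(3*(9*x^6 - 66*x^5 + 193*x^4 - 288*x^3 + 232*x^2 - 96*x + 16))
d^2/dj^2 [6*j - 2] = 0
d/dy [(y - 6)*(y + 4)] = 2*y - 2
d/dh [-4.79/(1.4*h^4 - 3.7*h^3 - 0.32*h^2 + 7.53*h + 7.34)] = (26.824*h^3 - 53.169*h^2 - 3.0656*h + 36.0687)/(1.4*h^4 - 3.7*h^3 - 0.32*h^2 + 7.53*h + 7.34)^2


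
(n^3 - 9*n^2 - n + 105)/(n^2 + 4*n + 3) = (n^2 - 12*n + 35)/(n + 1)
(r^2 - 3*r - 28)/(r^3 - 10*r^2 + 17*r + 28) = (r + 4)/(r^2 - 3*r - 4)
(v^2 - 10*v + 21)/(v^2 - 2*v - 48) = (-v^2 + 10*v - 21)/(-v^2 + 2*v + 48)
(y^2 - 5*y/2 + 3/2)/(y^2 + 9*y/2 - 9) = (y - 1)/(y + 6)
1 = 1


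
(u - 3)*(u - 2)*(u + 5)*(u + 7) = u^4 + 7*u^3 - 19*u^2 - 103*u + 210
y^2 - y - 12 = (y - 4)*(y + 3)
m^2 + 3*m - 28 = (m - 4)*(m + 7)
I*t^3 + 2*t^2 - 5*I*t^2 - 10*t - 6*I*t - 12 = (t - 6)*(t - 2*I)*(I*t + I)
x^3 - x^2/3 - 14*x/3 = x*(x - 7/3)*(x + 2)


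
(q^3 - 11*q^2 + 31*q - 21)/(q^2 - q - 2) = (-q^3 + 11*q^2 - 31*q + 21)/(-q^2 + q + 2)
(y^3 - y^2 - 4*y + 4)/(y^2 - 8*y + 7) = (y^2 - 4)/(y - 7)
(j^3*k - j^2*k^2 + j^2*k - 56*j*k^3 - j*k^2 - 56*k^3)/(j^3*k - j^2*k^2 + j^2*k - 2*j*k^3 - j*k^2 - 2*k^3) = (j^2 - j*k - 56*k^2)/(j^2 - j*k - 2*k^2)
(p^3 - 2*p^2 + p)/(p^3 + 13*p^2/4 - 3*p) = 4*(p^2 - 2*p + 1)/(4*p^2 + 13*p - 12)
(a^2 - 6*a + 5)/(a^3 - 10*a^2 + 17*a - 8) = (a - 5)/(a^2 - 9*a + 8)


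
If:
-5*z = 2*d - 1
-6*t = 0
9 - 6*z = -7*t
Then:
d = -13/4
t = 0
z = 3/2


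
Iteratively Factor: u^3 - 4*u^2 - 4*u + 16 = (u - 2)*(u^2 - 2*u - 8) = (u - 4)*(u - 2)*(u + 2)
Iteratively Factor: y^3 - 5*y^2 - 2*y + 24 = (y + 2)*(y^2 - 7*y + 12) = (y - 3)*(y + 2)*(y - 4)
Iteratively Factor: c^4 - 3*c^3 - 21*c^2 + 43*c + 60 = (c + 4)*(c^3 - 7*c^2 + 7*c + 15) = (c + 1)*(c + 4)*(c^2 - 8*c + 15) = (c - 3)*(c + 1)*(c + 4)*(c - 5)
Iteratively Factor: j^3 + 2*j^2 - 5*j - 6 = (j + 3)*(j^2 - j - 2) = (j - 2)*(j + 3)*(j + 1)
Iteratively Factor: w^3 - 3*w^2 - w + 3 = (w - 3)*(w^2 - 1) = (w - 3)*(w + 1)*(w - 1)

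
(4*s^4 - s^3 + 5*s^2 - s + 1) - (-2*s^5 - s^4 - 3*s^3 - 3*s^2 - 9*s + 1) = 2*s^5 + 5*s^4 + 2*s^3 + 8*s^2 + 8*s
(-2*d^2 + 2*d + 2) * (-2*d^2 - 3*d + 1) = 4*d^4 + 2*d^3 - 12*d^2 - 4*d + 2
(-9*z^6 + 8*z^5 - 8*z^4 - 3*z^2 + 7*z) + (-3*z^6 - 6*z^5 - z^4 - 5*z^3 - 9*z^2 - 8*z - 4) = -12*z^6 + 2*z^5 - 9*z^4 - 5*z^3 - 12*z^2 - z - 4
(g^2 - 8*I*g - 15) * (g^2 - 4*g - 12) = g^4 - 4*g^3 - 8*I*g^3 - 27*g^2 + 32*I*g^2 + 60*g + 96*I*g + 180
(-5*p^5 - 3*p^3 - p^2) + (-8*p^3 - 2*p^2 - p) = -5*p^5 - 11*p^3 - 3*p^2 - p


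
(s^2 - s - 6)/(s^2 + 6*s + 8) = (s - 3)/(s + 4)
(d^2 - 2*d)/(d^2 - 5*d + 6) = d/(d - 3)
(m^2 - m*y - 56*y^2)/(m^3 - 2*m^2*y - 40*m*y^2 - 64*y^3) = (m + 7*y)/(m^2 + 6*m*y + 8*y^2)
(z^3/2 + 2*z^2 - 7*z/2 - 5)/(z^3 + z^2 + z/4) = 2*(z^3 + 4*z^2 - 7*z - 10)/(z*(4*z^2 + 4*z + 1))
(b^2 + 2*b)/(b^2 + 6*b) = (b + 2)/(b + 6)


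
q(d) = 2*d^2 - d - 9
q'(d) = 4*d - 1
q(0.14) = -9.10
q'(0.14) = -0.44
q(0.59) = -8.89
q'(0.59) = 1.36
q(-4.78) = 41.48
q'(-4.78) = -20.12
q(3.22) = 8.52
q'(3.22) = 11.88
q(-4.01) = 27.17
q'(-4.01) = -17.04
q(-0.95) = -6.24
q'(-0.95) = -4.80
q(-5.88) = 66.03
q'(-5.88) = -24.52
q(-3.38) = 17.23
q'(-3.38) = -14.52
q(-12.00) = 291.00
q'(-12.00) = -49.00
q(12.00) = 267.00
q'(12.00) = 47.00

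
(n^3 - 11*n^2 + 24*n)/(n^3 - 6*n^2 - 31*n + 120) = n/(n + 5)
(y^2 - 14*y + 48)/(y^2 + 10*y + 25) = (y^2 - 14*y + 48)/(y^2 + 10*y + 25)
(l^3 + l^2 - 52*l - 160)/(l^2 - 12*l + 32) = (l^2 + 9*l + 20)/(l - 4)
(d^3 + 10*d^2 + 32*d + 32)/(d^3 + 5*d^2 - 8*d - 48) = (d + 2)/(d - 3)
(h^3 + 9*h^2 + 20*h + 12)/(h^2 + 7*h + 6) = h + 2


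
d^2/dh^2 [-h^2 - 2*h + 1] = -2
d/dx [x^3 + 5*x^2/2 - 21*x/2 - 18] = 3*x^2 + 5*x - 21/2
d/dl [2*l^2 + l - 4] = 4*l + 1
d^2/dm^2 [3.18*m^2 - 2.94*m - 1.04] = 6.36000000000000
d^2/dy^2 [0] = 0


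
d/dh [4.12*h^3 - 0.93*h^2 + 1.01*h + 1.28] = 12.36*h^2 - 1.86*h + 1.01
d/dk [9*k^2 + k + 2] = 18*k + 1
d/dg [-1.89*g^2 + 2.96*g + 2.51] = 2.96 - 3.78*g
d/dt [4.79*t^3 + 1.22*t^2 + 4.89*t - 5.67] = 14.37*t^2 + 2.44*t + 4.89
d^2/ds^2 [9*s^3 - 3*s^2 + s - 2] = 54*s - 6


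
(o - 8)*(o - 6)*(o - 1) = o^3 - 15*o^2 + 62*o - 48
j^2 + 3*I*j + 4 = (j - I)*(j + 4*I)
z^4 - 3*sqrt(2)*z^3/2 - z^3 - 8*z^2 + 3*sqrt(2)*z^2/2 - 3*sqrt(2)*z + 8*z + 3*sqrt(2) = (z - 1)*(z - 3*sqrt(2))*(z + sqrt(2)/2)*(z + sqrt(2))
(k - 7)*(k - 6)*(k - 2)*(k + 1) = k^4 - 14*k^3 + 53*k^2 - 16*k - 84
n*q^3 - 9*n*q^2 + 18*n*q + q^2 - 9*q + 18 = (q - 6)*(q - 3)*(n*q + 1)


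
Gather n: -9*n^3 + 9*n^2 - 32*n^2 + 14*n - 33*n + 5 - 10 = -9*n^3 - 23*n^2 - 19*n - 5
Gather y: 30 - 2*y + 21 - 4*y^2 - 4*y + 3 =-4*y^2 - 6*y + 54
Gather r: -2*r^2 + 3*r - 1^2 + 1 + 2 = -2*r^2 + 3*r + 2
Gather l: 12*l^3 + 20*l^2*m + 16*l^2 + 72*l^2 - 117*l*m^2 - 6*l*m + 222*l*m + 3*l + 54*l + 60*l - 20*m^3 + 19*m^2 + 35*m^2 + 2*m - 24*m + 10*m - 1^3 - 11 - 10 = 12*l^3 + l^2*(20*m + 88) + l*(-117*m^2 + 216*m + 117) - 20*m^3 + 54*m^2 - 12*m - 22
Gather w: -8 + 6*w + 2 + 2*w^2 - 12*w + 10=2*w^2 - 6*w + 4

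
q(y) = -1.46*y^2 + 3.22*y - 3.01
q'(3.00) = -5.54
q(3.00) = -6.49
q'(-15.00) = 47.02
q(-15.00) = -379.81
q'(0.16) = 2.75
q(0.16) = -2.53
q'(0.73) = 1.09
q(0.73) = -1.44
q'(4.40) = -9.63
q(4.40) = -17.11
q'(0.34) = 2.23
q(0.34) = -2.08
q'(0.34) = 2.23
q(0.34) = -2.08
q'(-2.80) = 11.40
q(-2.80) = -23.47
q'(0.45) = 1.91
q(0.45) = -1.86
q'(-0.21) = 3.83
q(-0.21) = -3.75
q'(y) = 3.22 - 2.92*y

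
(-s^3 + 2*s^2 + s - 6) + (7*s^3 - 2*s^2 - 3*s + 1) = 6*s^3 - 2*s - 5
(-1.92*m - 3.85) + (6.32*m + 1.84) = 4.4*m - 2.01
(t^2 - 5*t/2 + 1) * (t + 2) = t^3 - t^2/2 - 4*t + 2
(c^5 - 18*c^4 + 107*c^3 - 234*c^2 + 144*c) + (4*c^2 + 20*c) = c^5 - 18*c^4 + 107*c^3 - 230*c^2 + 164*c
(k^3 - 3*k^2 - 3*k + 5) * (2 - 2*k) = -2*k^4 + 8*k^3 - 16*k + 10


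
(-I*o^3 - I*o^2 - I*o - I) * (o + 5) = -I*o^4 - 6*I*o^3 - 6*I*o^2 - 6*I*o - 5*I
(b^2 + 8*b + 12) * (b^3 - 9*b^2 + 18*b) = b^5 - b^4 - 42*b^3 + 36*b^2 + 216*b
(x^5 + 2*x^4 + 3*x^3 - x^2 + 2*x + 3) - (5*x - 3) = x^5 + 2*x^4 + 3*x^3 - x^2 - 3*x + 6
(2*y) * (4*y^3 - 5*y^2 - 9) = 8*y^4 - 10*y^3 - 18*y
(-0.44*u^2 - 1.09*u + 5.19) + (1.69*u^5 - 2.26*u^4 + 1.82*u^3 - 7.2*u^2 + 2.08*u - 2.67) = 1.69*u^5 - 2.26*u^4 + 1.82*u^3 - 7.64*u^2 + 0.99*u + 2.52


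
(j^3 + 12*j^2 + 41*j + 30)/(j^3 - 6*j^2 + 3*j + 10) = (j^2 + 11*j + 30)/(j^2 - 7*j + 10)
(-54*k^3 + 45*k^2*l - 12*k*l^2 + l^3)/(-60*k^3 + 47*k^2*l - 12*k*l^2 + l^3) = (18*k^2 - 9*k*l + l^2)/(20*k^2 - 9*k*l + l^2)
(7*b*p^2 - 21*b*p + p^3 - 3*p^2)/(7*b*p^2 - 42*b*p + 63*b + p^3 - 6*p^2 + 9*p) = p/(p - 3)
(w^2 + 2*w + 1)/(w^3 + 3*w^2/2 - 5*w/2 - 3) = 2*(w + 1)/(2*w^2 + w - 6)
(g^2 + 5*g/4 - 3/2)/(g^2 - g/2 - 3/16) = 4*(g + 2)/(4*g + 1)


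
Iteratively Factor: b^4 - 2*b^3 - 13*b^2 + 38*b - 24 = (b - 3)*(b^3 + b^2 - 10*b + 8) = (b - 3)*(b - 1)*(b^2 + 2*b - 8) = (b - 3)*(b - 2)*(b - 1)*(b + 4)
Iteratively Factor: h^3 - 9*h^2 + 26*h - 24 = (h - 4)*(h^2 - 5*h + 6) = (h - 4)*(h - 3)*(h - 2)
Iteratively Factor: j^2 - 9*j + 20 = (j - 4)*(j - 5)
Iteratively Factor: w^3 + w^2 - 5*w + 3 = (w - 1)*(w^2 + 2*w - 3) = (w - 1)^2*(w + 3)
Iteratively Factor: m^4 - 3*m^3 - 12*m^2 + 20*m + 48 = (m - 4)*(m^3 + m^2 - 8*m - 12) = (m - 4)*(m - 3)*(m^2 + 4*m + 4) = (m - 4)*(m - 3)*(m + 2)*(m + 2)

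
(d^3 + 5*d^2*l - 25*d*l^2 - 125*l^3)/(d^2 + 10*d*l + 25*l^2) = d - 5*l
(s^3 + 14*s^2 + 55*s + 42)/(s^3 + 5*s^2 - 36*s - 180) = (s^2 + 8*s + 7)/(s^2 - s - 30)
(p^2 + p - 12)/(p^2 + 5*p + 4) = (p - 3)/(p + 1)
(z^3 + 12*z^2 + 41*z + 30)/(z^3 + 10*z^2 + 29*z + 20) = (z + 6)/(z + 4)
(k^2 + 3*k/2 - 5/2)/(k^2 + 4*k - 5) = (k + 5/2)/(k + 5)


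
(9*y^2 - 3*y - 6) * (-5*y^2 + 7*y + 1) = -45*y^4 + 78*y^3 + 18*y^2 - 45*y - 6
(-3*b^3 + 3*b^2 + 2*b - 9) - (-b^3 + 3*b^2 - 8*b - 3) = -2*b^3 + 10*b - 6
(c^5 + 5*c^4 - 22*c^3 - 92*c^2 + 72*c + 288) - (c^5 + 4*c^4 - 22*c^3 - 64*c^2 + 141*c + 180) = c^4 - 28*c^2 - 69*c + 108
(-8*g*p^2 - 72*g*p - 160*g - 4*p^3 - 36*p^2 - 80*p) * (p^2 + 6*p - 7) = -8*g*p^4 - 120*g*p^3 - 536*g*p^2 - 456*g*p + 1120*g - 4*p^5 - 60*p^4 - 268*p^3 - 228*p^2 + 560*p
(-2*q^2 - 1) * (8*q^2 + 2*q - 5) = -16*q^4 - 4*q^3 + 2*q^2 - 2*q + 5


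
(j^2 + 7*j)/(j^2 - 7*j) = (j + 7)/(j - 7)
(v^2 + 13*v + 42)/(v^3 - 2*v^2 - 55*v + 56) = (v + 6)/(v^2 - 9*v + 8)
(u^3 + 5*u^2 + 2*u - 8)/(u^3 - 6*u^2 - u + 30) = (u^2 + 3*u - 4)/(u^2 - 8*u + 15)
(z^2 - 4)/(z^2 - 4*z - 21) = (4 - z^2)/(-z^2 + 4*z + 21)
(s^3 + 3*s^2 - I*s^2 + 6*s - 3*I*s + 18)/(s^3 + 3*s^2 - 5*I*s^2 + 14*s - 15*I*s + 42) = (s - 3*I)/(s - 7*I)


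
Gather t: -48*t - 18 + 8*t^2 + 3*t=8*t^2 - 45*t - 18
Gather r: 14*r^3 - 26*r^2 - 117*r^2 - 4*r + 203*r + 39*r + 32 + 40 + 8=14*r^3 - 143*r^2 + 238*r + 80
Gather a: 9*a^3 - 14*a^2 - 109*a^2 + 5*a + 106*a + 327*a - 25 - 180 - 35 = 9*a^3 - 123*a^2 + 438*a - 240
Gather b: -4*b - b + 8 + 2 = 10 - 5*b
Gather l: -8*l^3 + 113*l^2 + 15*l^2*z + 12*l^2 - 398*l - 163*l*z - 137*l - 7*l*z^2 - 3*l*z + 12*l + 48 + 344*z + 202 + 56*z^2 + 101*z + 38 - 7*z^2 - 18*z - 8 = -8*l^3 + l^2*(15*z + 125) + l*(-7*z^2 - 166*z - 523) + 49*z^2 + 427*z + 280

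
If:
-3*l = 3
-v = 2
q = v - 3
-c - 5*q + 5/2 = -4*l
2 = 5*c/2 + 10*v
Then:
No Solution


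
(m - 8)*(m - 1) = m^2 - 9*m + 8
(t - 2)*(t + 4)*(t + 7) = t^3 + 9*t^2 + 6*t - 56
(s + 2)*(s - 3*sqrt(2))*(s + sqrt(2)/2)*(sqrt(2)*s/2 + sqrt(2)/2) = sqrt(2)*s^4/2 - 5*s^3/2 + 3*sqrt(2)*s^3/2 - 15*s^2/2 - sqrt(2)*s^2/2 - 9*sqrt(2)*s/2 - 5*s - 3*sqrt(2)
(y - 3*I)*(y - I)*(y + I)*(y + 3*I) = y^4 + 10*y^2 + 9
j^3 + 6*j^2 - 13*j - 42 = (j - 3)*(j + 2)*(j + 7)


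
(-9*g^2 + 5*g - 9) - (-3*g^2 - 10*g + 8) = -6*g^2 + 15*g - 17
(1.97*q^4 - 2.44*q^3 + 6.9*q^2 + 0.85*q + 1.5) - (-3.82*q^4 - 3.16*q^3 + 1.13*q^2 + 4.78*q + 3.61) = 5.79*q^4 + 0.72*q^3 + 5.77*q^2 - 3.93*q - 2.11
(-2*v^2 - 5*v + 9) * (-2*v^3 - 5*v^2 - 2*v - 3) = 4*v^5 + 20*v^4 + 11*v^3 - 29*v^2 - 3*v - 27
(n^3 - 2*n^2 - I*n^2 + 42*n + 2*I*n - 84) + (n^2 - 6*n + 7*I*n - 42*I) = n^3 - n^2 - I*n^2 + 36*n + 9*I*n - 84 - 42*I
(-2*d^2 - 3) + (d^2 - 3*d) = -d^2 - 3*d - 3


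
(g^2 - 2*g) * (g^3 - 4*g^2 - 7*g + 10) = g^5 - 6*g^4 + g^3 + 24*g^2 - 20*g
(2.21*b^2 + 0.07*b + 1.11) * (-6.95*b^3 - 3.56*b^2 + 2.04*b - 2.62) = -15.3595*b^5 - 8.3541*b^4 - 3.4553*b^3 - 9.599*b^2 + 2.081*b - 2.9082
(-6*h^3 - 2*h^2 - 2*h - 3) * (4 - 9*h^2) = 54*h^5 + 18*h^4 - 6*h^3 + 19*h^2 - 8*h - 12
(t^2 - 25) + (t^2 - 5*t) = 2*t^2 - 5*t - 25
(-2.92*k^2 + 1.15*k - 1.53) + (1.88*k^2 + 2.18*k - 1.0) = -1.04*k^2 + 3.33*k - 2.53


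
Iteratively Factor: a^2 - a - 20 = (a - 5)*(a + 4)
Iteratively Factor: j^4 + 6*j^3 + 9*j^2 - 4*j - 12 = (j + 2)*(j^3 + 4*j^2 + j - 6) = (j + 2)*(j + 3)*(j^2 + j - 2) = (j - 1)*(j + 2)*(j + 3)*(j + 2)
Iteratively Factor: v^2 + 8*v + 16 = (v + 4)*(v + 4)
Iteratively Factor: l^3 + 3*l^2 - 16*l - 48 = (l - 4)*(l^2 + 7*l + 12) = (l - 4)*(l + 4)*(l + 3)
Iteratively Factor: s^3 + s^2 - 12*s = (s)*(s^2 + s - 12) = s*(s - 3)*(s + 4)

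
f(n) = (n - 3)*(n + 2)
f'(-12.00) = -25.00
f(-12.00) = 150.00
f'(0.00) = -1.00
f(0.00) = -6.00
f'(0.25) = -0.50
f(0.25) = -6.19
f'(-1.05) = -3.10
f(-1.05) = -3.85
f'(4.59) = 8.18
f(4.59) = 10.48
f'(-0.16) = -1.32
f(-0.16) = -5.81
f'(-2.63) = -6.26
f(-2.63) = 3.55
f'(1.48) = 1.96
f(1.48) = -5.29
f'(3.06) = 5.12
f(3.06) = 0.30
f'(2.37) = 3.74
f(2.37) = -2.75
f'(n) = 2*n - 1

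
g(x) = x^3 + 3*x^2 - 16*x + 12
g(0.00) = 12.00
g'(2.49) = 17.54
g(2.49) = 6.20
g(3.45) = 33.57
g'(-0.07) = -16.41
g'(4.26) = 64.00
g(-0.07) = 13.13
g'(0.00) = -16.00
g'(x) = 3*x^2 + 6*x - 16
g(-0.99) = 29.81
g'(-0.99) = -19.00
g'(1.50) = -0.25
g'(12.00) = 488.00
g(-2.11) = 49.72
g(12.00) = 1980.00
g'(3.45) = 40.41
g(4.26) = 75.59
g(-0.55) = 21.54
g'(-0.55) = -18.39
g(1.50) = -1.88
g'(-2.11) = -15.30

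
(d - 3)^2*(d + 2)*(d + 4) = d^4 - 19*d^2 + 6*d + 72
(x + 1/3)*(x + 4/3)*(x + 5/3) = x^3 + 10*x^2/3 + 29*x/9 + 20/27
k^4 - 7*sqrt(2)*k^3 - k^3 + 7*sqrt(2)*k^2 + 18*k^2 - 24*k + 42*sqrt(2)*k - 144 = (k - 3)*(k + 2)*(k - 4*sqrt(2))*(k - 3*sqrt(2))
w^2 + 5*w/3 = w*(w + 5/3)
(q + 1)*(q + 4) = q^2 + 5*q + 4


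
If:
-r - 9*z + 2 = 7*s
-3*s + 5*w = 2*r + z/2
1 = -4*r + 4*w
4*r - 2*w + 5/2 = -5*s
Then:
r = -131/246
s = -23/123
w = -139/492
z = 35/82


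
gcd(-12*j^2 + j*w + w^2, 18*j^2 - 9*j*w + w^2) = -3*j + w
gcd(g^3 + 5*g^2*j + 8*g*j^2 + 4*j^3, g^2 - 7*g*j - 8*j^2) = g + j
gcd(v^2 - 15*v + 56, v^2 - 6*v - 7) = v - 7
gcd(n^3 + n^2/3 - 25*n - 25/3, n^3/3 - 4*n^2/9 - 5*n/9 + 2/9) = 1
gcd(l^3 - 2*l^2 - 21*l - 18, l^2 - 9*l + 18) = l - 6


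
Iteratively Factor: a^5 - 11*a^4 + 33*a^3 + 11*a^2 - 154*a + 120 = (a + 2)*(a^4 - 13*a^3 + 59*a^2 - 107*a + 60) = (a - 3)*(a + 2)*(a^3 - 10*a^2 + 29*a - 20) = (a - 4)*(a - 3)*(a + 2)*(a^2 - 6*a + 5) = (a - 5)*(a - 4)*(a - 3)*(a + 2)*(a - 1)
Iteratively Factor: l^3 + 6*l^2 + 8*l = (l + 4)*(l^2 + 2*l) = l*(l + 4)*(l + 2)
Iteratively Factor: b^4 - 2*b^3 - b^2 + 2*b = (b)*(b^3 - 2*b^2 - b + 2) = b*(b - 1)*(b^2 - b - 2) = b*(b - 2)*(b - 1)*(b + 1)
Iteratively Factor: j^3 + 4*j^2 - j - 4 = (j - 1)*(j^2 + 5*j + 4) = (j - 1)*(j + 1)*(j + 4)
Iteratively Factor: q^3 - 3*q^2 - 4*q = (q - 4)*(q^2 + q) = q*(q - 4)*(q + 1)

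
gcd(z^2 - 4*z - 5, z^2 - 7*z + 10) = z - 5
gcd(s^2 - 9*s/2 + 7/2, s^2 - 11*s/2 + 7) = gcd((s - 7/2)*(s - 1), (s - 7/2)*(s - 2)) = s - 7/2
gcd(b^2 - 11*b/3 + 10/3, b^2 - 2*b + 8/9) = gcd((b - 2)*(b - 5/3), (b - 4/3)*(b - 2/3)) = 1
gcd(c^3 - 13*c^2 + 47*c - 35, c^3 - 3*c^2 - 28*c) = c - 7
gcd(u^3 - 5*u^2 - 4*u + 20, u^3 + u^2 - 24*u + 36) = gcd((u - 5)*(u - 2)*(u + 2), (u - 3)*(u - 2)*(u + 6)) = u - 2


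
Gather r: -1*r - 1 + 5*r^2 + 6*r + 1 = 5*r^2 + 5*r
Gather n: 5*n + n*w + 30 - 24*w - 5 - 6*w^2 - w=n*(w + 5) - 6*w^2 - 25*w + 25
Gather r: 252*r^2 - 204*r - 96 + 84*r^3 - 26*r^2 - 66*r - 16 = 84*r^3 + 226*r^2 - 270*r - 112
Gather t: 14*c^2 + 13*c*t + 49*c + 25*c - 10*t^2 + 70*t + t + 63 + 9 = 14*c^2 + 74*c - 10*t^2 + t*(13*c + 71) + 72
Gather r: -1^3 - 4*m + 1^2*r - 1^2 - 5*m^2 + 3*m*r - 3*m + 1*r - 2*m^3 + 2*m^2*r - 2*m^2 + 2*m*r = -2*m^3 - 7*m^2 - 7*m + r*(2*m^2 + 5*m + 2) - 2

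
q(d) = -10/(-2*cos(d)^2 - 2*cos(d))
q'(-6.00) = 1.15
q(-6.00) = 2.66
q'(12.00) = -2.98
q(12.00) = 3.21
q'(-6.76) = -2.26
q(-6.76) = 2.98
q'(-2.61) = 129.68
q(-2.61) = -42.03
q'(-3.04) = 19073.54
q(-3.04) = -974.75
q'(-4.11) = -9.10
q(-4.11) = -20.36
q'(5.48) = -6.21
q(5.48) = 4.25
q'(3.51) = 397.89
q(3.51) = -79.88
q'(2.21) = -13.38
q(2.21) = -20.77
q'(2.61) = -129.68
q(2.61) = -42.03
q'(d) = -10*(-4*sin(d)*cos(d) - 2*sin(d))/(-2*cos(d)^2 - 2*cos(d))^2 = 5*(sin(d)/cos(d)^2 + 2*tan(d))/(cos(d) + 1)^2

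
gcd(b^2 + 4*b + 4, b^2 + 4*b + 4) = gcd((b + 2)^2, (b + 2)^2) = b^2 + 4*b + 4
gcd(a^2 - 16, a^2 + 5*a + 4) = a + 4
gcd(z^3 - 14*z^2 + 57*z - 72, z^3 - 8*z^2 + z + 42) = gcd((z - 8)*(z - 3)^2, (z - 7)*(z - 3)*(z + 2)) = z - 3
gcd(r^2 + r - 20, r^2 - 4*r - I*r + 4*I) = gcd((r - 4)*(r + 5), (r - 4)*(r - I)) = r - 4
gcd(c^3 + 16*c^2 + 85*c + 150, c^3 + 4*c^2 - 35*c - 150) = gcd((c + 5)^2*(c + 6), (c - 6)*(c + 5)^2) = c^2 + 10*c + 25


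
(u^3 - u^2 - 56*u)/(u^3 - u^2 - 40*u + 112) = u*(u - 8)/(u^2 - 8*u + 16)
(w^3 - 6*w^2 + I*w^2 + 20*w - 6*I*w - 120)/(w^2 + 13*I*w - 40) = (w^2 + w*(-6 - 4*I) + 24*I)/(w + 8*I)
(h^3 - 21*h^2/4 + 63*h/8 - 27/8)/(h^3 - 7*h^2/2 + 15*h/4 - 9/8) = (4*h^2 - 15*h + 9)/(4*h^2 - 8*h + 3)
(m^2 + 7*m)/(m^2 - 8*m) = (m + 7)/(m - 8)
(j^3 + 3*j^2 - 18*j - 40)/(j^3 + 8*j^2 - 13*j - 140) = (j + 2)/(j + 7)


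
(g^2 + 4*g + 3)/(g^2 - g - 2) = (g + 3)/(g - 2)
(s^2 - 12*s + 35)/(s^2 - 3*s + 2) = (s^2 - 12*s + 35)/(s^2 - 3*s + 2)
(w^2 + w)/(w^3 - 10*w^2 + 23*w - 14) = w*(w + 1)/(w^3 - 10*w^2 + 23*w - 14)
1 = 1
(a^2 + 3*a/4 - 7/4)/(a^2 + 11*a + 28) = (4*a^2 + 3*a - 7)/(4*(a^2 + 11*a + 28))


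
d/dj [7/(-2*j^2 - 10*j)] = 7*(2*j + 5)/(2*j^2*(j + 5)^2)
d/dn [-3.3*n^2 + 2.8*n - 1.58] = 2.8 - 6.6*n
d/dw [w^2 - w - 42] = 2*w - 1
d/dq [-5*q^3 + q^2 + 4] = q*(2 - 15*q)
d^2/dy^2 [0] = 0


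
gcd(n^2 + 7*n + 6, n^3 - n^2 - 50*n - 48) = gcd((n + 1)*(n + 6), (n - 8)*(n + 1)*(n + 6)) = n^2 + 7*n + 6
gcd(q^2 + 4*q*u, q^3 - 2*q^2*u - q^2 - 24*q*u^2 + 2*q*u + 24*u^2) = q + 4*u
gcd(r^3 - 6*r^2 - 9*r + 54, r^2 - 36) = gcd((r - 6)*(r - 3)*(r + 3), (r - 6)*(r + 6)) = r - 6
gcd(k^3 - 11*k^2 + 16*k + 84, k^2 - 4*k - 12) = k^2 - 4*k - 12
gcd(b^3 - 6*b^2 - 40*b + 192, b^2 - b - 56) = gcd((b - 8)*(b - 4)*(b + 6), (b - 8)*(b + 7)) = b - 8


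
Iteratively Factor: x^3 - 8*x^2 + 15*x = (x)*(x^2 - 8*x + 15) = x*(x - 3)*(x - 5)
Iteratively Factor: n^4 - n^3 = (n)*(n^3 - n^2) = n*(n - 1)*(n^2) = n^2*(n - 1)*(n)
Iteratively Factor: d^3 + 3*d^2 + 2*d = (d + 2)*(d^2 + d) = (d + 1)*(d + 2)*(d)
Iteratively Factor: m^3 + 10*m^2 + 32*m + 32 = (m + 4)*(m^2 + 6*m + 8) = (m + 2)*(m + 4)*(m + 4)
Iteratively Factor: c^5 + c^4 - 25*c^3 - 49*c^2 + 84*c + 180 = (c - 5)*(c^4 + 6*c^3 + 5*c^2 - 24*c - 36) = (c - 5)*(c + 2)*(c^3 + 4*c^2 - 3*c - 18) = (c - 5)*(c + 2)*(c + 3)*(c^2 + c - 6) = (c - 5)*(c + 2)*(c + 3)^2*(c - 2)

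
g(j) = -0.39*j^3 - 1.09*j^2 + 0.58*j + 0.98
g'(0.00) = 0.58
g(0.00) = 0.98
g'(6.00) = -54.62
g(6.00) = -119.02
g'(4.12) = -28.26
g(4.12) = -42.41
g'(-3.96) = -9.13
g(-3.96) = 5.81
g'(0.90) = -2.33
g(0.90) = 0.33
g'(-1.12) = 1.55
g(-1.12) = -0.49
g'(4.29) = -30.30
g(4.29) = -47.38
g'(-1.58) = 1.10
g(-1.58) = -1.12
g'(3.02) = -16.67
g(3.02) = -17.95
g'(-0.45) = 1.32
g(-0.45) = 0.53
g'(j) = -1.17*j^2 - 2.18*j + 0.58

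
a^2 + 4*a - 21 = (a - 3)*(a + 7)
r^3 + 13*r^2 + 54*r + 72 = (r + 3)*(r + 4)*(r + 6)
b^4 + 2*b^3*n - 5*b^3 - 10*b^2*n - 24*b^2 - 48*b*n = b*(b - 8)*(b + 3)*(b + 2*n)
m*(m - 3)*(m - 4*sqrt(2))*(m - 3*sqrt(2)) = m^4 - 7*sqrt(2)*m^3 - 3*m^3 + 24*m^2 + 21*sqrt(2)*m^2 - 72*m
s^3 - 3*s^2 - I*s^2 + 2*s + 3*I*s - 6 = (s - 3)*(s - 2*I)*(s + I)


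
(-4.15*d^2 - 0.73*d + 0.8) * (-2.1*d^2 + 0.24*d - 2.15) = 8.715*d^4 + 0.537*d^3 + 7.0673*d^2 + 1.7615*d - 1.72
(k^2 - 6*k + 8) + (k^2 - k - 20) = 2*k^2 - 7*k - 12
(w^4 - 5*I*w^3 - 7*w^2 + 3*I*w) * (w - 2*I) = w^5 - 7*I*w^4 - 17*w^3 + 17*I*w^2 + 6*w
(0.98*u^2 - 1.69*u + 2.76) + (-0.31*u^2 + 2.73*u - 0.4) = 0.67*u^2 + 1.04*u + 2.36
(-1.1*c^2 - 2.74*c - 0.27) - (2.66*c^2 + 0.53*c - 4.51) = -3.76*c^2 - 3.27*c + 4.24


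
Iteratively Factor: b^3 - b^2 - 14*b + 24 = (b + 4)*(b^2 - 5*b + 6) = (b - 2)*(b + 4)*(b - 3)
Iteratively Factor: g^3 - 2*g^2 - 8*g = (g)*(g^2 - 2*g - 8) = g*(g - 4)*(g + 2)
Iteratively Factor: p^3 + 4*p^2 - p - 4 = (p + 1)*(p^2 + 3*p - 4) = (p - 1)*(p + 1)*(p + 4)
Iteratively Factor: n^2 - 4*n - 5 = (n - 5)*(n + 1)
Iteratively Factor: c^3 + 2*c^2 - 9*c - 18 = (c - 3)*(c^2 + 5*c + 6) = (c - 3)*(c + 2)*(c + 3)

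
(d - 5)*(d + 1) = d^2 - 4*d - 5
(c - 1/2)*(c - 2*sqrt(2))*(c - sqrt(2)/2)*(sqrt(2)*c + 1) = sqrt(2)*c^4 - 4*c^3 - sqrt(2)*c^3/2 - sqrt(2)*c^2/2 + 2*c^2 + sqrt(2)*c/4 + 2*c - 1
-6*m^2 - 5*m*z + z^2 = (-6*m + z)*(m + z)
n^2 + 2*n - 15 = (n - 3)*(n + 5)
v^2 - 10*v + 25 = (v - 5)^2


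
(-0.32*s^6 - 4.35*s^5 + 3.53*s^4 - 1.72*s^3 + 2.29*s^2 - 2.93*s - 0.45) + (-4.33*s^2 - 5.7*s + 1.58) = -0.32*s^6 - 4.35*s^5 + 3.53*s^4 - 1.72*s^3 - 2.04*s^2 - 8.63*s + 1.13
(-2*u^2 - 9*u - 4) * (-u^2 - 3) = 2*u^4 + 9*u^3 + 10*u^2 + 27*u + 12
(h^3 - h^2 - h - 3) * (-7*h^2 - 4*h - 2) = -7*h^5 + 3*h^4 + 9*h^3 + 27*h^2 + 14*h + 6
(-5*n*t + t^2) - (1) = -5*n*t + t^2 - 1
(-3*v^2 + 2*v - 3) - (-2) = -3*v^2 + 2*v - 1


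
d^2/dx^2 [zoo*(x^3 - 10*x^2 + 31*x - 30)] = zoo*(x + 1)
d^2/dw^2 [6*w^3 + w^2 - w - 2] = 36*w + 2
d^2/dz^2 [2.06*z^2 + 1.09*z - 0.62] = 4.12000000000000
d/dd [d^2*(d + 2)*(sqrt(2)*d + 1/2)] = d*(8*sqrt(2)*d^2 + 3*d + 12*sqrt(2)*d + 4)/2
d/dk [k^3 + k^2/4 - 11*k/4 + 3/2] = 3*k^2 + k/2 - 11/4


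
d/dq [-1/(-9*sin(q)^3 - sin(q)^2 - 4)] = -(27*sin(q) + 2)*sin(q)*cos(q)/(9*sin(q)^3 + sin(q)^2 + 4)^2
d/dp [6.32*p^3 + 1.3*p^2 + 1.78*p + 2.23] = 18.96*p^2 + 2.6*p + 1.78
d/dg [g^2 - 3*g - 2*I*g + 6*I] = 2*g - 3 - 2*I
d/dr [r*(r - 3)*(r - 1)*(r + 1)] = 4*r^3 - 9*r^2 - 2*r + 3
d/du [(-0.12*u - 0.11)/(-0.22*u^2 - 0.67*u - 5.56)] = (-0.0264*u^2 - 0.0484*u + 0.5935)/(0.0484*u^4 + 0.2948*u^3 + 2.8953*u^2 + 7.4504*u + 30.9136)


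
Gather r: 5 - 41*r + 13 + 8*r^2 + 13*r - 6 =8*r^2 - 28*r + 12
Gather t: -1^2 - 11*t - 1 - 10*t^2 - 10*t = -10*t^2 - 21*t - 2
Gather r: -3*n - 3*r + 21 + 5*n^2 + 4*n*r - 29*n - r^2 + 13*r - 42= 5*n^2 - 32*n - r^2 + r*(4*n + 10) - 21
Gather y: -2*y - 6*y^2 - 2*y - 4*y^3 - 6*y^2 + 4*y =-4*y^3 - 12*y^2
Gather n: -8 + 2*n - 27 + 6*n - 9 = 8*n - 44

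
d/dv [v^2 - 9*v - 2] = 2*v - 9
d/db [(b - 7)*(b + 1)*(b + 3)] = 3*b^2 - 6*b - 25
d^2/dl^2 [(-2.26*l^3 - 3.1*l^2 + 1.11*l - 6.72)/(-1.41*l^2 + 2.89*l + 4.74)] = (3.55271367880045e-14*l^4 + 88.811258*l^3 + 390.224448*l^2 + 95.8492439999999*l + 371.787132)/(2.803221*l^6 - 17.236827*l^5 + 7.058601*l^4 + 91.752587*l^3 - 23.728914*l^2 - 194.794092*l - 106.496424)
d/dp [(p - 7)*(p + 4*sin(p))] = p + (p - 7)*(4*cos(p) + 1) + 4*sin(p)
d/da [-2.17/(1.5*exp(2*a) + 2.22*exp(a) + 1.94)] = (6.51*exp(a) + 4.8174)*exp(a)/(1.5*exp(2*a) + 2.22*exp(a) + 1.94)^2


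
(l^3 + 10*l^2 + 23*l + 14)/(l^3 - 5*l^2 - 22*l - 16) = (l + 7)/(l - 8)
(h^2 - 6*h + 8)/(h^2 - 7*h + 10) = (h - 4)/(h - 5)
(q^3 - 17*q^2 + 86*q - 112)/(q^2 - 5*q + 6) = (q^2 - 15*q + 56)/(q - 3)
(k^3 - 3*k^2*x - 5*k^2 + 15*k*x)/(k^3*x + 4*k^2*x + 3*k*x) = (k^2 - 3*k*x - 5*k + 15*x)/(x*(k^2 + 4*k + 3))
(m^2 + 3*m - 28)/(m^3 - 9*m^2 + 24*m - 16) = (m + 7)/(m^2 - 5*m + 4)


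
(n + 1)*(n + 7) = n^2 + 8*n + 7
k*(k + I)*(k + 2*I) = k^3 + 3*I*k^2 - 2*k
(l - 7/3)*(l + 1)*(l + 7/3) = l^3 + l^2 - 49*l/9 - 49/9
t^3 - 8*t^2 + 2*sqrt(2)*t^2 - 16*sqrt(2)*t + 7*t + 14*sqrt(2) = (t - 7)*(t - 1)*(t + 2*sqrt(2))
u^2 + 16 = (u - 4*I)*(u + 4*I)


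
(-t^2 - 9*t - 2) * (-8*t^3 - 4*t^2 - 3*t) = 8*t^5 + 76*t^4 + 55*t^3 + 35*t^2 + 6*t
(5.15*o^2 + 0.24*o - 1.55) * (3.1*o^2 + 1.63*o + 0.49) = 15.965*o^4 + 9.1385*o^3 - 1.8903*o^2 - 2.4089*o - 0.7595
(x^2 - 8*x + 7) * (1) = x^2 - 8*x + 7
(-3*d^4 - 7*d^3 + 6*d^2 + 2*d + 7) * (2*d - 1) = -6*d^5 - 11*d^4 + 19*d^3 - 2*d^2 + 12*d - 7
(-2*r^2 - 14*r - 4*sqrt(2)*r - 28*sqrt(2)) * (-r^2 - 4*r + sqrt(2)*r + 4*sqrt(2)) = 2*r^4 + 2*sqrt(2)*r^3 + 22*r^3 + 22*sqrt(2)*r^2 + 48*r^2 - 88*r + 56*sqrt(2)*r - 224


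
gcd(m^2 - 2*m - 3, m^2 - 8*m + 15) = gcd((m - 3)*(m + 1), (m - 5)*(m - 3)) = m - 3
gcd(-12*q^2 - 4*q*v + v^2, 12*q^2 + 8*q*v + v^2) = 2*q + v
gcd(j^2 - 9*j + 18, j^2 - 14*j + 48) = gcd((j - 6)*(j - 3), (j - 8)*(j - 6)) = j - 6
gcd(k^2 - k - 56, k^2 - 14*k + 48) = k - 8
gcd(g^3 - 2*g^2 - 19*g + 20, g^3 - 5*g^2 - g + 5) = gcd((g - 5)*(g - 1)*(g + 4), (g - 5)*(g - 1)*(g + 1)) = g^2 - 6*g + 5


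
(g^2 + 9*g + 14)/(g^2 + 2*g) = (g + 7)/g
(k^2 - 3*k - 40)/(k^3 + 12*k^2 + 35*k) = (k - 8)/(k*(k + 7))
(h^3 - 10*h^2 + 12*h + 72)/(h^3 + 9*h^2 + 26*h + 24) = (h^2 - 12*h + 36)/(h^2 + 7*h + 12)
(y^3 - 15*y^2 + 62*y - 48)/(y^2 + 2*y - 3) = (y^2 - 14*y + 48)/(y + 3)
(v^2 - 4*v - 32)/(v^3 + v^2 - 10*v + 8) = (v - 8)/(v^2 - 3*v + 2)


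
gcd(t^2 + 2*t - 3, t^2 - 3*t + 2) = t - 1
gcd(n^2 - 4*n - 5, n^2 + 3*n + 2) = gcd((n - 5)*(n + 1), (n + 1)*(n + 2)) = n + 1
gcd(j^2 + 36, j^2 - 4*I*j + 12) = j - 6*I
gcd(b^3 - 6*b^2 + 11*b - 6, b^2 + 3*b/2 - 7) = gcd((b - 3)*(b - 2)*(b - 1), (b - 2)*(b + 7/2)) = b - 2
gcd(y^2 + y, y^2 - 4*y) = y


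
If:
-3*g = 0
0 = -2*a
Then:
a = 0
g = 0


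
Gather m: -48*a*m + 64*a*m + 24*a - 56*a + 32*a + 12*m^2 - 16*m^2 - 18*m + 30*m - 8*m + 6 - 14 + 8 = -4*m^2 + m*(16*a + 4)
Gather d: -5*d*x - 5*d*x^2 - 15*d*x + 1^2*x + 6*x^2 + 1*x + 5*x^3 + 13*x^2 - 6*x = d*(-5*x^2 - 20*x) + 5*x^3 + 19*x^2 - 4*x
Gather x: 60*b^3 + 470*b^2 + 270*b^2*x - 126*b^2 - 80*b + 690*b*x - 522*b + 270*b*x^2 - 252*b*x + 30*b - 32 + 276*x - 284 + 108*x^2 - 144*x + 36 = 60*b^3 + 344*b^2 - 572*b + x^2*(270*b + 108) + x*(270*b^2 + 438*b + 132) - 280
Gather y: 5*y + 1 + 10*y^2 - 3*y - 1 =10*y^2 + 2*y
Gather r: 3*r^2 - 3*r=3*r^2 - 3*r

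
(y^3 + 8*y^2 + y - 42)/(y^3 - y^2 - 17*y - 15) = (y^2 + 5*y - 14)/(y^2 - 4*y - 5)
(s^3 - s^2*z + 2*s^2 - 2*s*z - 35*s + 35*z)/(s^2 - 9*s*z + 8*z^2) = (-s^2 - 2*s + 35)/(-s + 8*z)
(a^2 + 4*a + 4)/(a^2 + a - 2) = (a + 2)/(a - 1)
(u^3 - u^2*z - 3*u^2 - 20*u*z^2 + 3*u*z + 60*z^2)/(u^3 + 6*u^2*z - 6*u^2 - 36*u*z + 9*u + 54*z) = (u^2 - u*z - 20*z^2)/(u^2 + 6*u*z - 3*u - 18*z)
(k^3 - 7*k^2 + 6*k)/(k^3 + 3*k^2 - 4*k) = (k - 6)/(k + 4)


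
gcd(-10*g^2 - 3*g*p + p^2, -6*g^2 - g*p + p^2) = 2*g + p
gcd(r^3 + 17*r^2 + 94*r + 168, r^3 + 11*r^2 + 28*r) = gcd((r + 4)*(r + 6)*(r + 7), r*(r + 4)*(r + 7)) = r^2 + 11*r + 28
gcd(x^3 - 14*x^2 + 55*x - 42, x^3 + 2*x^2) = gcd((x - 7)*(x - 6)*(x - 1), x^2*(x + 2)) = 1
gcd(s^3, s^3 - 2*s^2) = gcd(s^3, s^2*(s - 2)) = s^2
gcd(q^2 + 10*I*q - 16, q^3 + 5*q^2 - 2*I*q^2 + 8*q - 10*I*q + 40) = q + 2*I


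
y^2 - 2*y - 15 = (y - 5)*(y + 3)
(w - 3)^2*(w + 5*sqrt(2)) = w^3 - 6*w^2 + 5*sqrt(2)*w^2 - 30*sqrt(2)*w + 9*w + 45*sqrt(2)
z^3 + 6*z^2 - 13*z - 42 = (z - 3)*(z + 2)*(z + 7)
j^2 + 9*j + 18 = (j + 3)*(j + 6)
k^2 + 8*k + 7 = (k + 1)*(k + 7)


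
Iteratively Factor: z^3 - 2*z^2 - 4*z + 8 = (z - 2)*(z^2 - 4) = (z - 2)*(z + 2)*(z - 2)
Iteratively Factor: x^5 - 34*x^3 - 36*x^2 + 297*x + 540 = (x - 4)*(x^4 + 4*x^3 - 18*x^2 - 108*x - 135) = (x - 5)*(x - 4)*(x^3 + 9*x^2 + 27*x + 27) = (x - 5)*(x - 4)*(x + 3)*(x^2 + 6*x + 9) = (x - 5)*(x - 4)*(x + 3)^2*(x + 3)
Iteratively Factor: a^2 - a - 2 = (a - 2)*(a + 1)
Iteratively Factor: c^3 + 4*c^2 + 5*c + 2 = (c + 1)*(c^2 + 3*c + 2) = (c + 1)^2*(c + 2)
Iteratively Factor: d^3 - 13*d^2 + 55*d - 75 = (d - 5)*(d^2 - 8*d + 15) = (d - 5)*(d - 3)*(d - 5)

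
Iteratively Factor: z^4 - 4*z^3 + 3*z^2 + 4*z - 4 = (z - 2)*(z^3 - 2*z^2 - z + 2) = (z - 2)*(z - 1)*(z^2 - z - 2) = (z - 2)^2*(z - 1)*(z + 1)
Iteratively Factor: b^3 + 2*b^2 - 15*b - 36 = (b - 4)*(b^2 + 6*b + 9) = (b - 4)*(b + 3)*(b + 3)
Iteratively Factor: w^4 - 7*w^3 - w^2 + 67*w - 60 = (w + 3)*(w^3 - 10*w^2 + 29*w - 20) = (w - 5)*(w + 3)*(w^2 - 5*w + 4) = (w - 5)*(w - 4)*(w + 3)*(w - 1)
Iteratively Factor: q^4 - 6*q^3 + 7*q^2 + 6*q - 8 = (q - 4)*(q^3 - 2*q^2 - q + 2) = (q - 4)*(q - 1)*(q^2 - q - 2) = (q - 4)*(q - 1)*(q + 1)*(q - 2)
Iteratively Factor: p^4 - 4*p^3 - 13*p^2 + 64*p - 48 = (p - 4)*(p^3 - 13*p + 12) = (p - 4)*(p - 1)*(p^2 + p - 12) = (p - 4)*(p - 1)*(p + 4)*(p - 3)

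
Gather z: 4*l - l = 3*l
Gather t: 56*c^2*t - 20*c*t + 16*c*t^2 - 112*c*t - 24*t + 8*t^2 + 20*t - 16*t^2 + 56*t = t^2*(16*c - 8) + t*(56*c^2 - 132*c + 52)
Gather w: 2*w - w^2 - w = -w^2 + w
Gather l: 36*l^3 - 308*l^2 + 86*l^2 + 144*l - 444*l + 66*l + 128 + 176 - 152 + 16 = 36*l^3 - 222*l^2 - 234*l + 168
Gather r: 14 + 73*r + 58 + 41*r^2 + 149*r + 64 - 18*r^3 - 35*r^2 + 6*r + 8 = -18*r^3 + 6*r^2 + 228*r + 144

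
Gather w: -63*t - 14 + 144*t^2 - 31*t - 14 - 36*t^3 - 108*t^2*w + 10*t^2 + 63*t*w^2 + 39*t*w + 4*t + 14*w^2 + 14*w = -36*t^3 + 154*t^2 - 90*t + w^2*(63*t + 14) + w*(-108*t^2 + 39*t + 14) - 28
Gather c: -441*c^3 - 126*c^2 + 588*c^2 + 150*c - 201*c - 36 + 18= -441*c^3 + 462*c^2 - 51*c - 18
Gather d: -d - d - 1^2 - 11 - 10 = -2*d - 22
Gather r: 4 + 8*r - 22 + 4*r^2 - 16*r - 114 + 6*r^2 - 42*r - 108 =10*r^2 - 50*r - 240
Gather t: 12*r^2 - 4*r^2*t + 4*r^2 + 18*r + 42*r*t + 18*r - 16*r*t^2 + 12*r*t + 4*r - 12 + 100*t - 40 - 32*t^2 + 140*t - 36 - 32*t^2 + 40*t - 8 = 16*r^2 + 40*r + t^2*(-16*r - 64) + t*(-4*r^2 + 54*r + 280) - 96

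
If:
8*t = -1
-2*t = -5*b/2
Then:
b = -1/10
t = -1/8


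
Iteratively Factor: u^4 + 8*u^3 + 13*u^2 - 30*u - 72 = (u + 3)*(u^3 + 5*u^2 - 2*u - 24) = (u + 3)^2*(u^2 + 2*u - 8) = (u - 2)*(u + 3)^2*(u + 4)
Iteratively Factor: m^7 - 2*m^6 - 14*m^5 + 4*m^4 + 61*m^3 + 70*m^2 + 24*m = (m - 4)*(m^6 + 2*m^5 - 6*m^4 - 20*m^3 - 19*m^2 - 6*m) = (m - 4)*(m - 3)*(m^5 + 5*m^4 + 9*m^3 + 7*m^2 + 2*m) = (m - 4)*(m - 3)*(m + 1)*(m^4 + 4*m^3 + 5*m^2 + 2*m) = (m - 4)*(m - 3)*(m + 1)*(m + 2)*(m^3 + 2*m^2 + m) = (m - 4)*(m - 3)*(m + 1)^2*(m + 2)*(m^2 + m) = m*(m - 4)*(m - 3)*(m + 1)^2*(m + 2)*(m + 1)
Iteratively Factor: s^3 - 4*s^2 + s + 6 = (s - 2)*(s^2 - 2*s - 3) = (s - 2)*(s + 1)*(s - 3)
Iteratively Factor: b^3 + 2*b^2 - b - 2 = (b + 2)*(b^2 - 1) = (b + 1)*(b + 2)*(b - 1)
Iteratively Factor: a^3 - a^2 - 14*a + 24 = (a - 2)*(a^2 + a - 12) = (a - 2)*(a + 4)*(a - 3)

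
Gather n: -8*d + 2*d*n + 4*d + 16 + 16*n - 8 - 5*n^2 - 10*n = -4*d - 5*n^2 + n*(2*d + 6) + 8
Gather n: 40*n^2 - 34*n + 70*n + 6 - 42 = 40*n^2 + 36*n - 36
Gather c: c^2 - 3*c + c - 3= c^2 - 2*c - 3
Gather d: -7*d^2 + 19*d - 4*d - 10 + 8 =-7*d^2 + 15*d - 2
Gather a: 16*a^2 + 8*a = 16*a^2 + 8*a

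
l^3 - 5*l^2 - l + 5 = (l - 5)*(l - 1)*(l + 1)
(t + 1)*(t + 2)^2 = t^3 + 5*t^2 + 8*t + 4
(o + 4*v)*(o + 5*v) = o^2 + 9*o*v + 20*v^2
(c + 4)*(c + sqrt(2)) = c^2 + sqrt(2)*c + 4*c + 4*sqrt(2)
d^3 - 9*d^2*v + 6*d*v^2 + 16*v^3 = (d - 8*v)*(d - 2*v)*(d + v)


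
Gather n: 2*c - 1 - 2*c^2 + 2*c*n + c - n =-2*c^2 + 3*c + n*(2*c - 1) - 1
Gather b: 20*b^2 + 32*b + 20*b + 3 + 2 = 20*b^2 + 52*b + 5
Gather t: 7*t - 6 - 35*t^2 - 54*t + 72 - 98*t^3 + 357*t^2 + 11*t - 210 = -98*t^3 + 322*t^2 - 36*t - 144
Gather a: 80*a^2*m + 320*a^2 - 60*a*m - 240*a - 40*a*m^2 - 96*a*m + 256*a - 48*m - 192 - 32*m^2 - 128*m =a^2*(80*m + 320) + a*(-40*m^2 - 156*m + 16) - 32*m^2 - 176*m - 192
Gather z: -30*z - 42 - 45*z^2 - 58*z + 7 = -45*z^2 - 88*z - 35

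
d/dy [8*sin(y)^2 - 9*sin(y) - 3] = (16*sin(y) - 9)*cos(y)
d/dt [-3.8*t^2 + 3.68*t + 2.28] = 3.68 - 7.6*t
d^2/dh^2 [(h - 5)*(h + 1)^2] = 6*h - 6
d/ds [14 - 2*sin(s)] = -2*cos(s)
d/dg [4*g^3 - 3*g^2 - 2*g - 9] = 12*g^2 - 6*g - 2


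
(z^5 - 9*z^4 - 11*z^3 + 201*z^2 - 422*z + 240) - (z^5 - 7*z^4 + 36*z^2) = -2*z^4 - 11*z^3 + 165*z^2 - 422*z + 240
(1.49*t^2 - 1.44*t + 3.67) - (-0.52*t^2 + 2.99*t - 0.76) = 2.01*t^2 - 4.43*t + 4.43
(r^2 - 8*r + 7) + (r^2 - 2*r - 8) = 2*r^2 - 10*r - 1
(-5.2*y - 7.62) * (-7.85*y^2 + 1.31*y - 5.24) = 40.82*y^3 + 53.005*y^2 + 17.2658*y + 39.9288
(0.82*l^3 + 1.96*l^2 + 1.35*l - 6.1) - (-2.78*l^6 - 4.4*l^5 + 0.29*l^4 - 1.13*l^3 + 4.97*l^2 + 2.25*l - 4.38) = 2.78*l^6 + 4.4*l^5 - 0.29*l^4 + 1.95*l^3 - 3.01*l^2 - 0.9*l - 1.72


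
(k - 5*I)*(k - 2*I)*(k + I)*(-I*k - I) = -I*k^4 - 6*k^3 - I*k^3 - 6*k^2 + 3*I*k^2 - 10*k + 3*I*k - 10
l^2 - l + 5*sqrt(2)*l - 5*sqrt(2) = (l - 1)*(l + 5*sqrt(2))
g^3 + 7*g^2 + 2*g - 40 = (g - 2)*(g + 4)*(g + 5)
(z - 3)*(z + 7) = z^2 + 4*z - 21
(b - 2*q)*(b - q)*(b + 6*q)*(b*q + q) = b^4*q + 3*b^3*q^2 + b^3*q - 16*b^2*q^3 + 3*b^2*q^2 + 12*b*q^4 - 16*b*q^3 + 12*q^4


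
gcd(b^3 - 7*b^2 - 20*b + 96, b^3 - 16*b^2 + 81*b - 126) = b - 3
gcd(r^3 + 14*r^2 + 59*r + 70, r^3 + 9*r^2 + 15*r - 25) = r + 5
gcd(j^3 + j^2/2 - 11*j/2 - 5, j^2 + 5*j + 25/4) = 1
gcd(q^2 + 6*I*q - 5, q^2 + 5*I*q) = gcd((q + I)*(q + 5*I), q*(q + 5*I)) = q + 5*I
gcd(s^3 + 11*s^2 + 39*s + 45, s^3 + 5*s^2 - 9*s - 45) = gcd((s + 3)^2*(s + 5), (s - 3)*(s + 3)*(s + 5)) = s^2 + 8*s + 15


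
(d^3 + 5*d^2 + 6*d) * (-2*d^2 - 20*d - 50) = -2*d^5 - 30*d^4 - 162*d^3 - 370*d^2 - 300*d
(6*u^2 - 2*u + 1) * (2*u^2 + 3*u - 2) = 12*u^4 + 14*u^3 - 16*u^2 + 7*u - 2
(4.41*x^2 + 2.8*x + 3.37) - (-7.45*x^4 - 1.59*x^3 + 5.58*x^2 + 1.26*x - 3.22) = 7.45*x^4 + 1.59*x^3 - 1.17*x^2 + 1.54*x + 6.59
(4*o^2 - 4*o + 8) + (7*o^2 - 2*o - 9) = 11*o^2 - 6*o - 1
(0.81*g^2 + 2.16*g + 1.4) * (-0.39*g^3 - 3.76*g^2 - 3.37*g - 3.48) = -0.3159*g^5 - 3.888*g^4 - 11.3973*g^3 - 15.362*g^2 - 12.2348*g - 4.872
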